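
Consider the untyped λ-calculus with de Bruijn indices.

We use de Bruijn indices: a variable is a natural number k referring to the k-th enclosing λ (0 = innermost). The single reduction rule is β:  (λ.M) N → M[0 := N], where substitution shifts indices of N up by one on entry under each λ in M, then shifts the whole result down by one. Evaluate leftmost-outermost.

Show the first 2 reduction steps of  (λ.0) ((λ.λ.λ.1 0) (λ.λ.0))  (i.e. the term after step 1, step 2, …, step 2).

Answer: after 2 steps: λ.λ.1 0

Derivation:
  start: (λ.0) ((λ.λ.λ.1 0) (λ.λ.0))
  step 1: (λ.λ.λ.1 0) (λ.λ.0)
  step 2: λ.λ.1 0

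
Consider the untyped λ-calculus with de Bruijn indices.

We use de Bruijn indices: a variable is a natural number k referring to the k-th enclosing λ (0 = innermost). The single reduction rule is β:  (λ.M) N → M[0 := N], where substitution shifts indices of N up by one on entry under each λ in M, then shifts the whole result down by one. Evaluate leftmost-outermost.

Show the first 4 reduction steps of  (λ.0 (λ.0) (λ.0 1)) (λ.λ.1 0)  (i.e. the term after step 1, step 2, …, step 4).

Answer: after 4 steps: λ.0 (λ.λ.1 0)

Reduction:
  start: (λ.0 (λ.0) (λ.0 1)) (λ.λ.1 0)
  step 1: (λ.λ.1 0) (λ.0) (λ.0 (λ.λ.1 0))
  step 2: (λ.(λ.0) 0) (λ.0 (λ.λ.1 0))
  step 3: (λ.0) (λ.0 (λ.λ.1 0))
  step 4: λ.0 (λ.λ.1 0)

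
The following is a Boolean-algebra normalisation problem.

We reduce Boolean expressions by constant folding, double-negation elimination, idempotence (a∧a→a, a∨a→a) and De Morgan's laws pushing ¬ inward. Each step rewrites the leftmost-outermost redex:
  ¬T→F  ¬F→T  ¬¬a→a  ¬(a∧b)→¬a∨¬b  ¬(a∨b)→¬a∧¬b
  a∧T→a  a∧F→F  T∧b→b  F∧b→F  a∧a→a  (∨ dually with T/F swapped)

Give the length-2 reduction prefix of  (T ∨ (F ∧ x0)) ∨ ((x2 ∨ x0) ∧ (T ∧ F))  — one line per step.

  start: (T ∨ (F ∧ x0)) ∨ ((x2 ∨ x0) ∧ (T ∧ F))
  →1  T ∨ ((x2 ∨ x0) ∧ (T ∧ F))
  →2  T

Answer: after 2 steps: T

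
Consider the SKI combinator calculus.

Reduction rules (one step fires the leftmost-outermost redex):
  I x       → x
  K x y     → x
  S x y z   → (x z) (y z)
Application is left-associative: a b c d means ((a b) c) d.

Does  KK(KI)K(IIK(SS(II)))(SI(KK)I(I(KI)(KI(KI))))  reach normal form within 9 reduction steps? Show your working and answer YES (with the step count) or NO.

Answer: YES — reaches normal form K(KI) in 8 ≤ 9 steps

Derivation:
  start: KK(KI)K(IIK(SS(II)))(SI(KK)I(I(KI)(KI(KI))))
  step 1: KK(IIK(SS(II)))(SI(KK)I(I(KI)(KI(KI))))
  step 2: K(SI(KK)I(I(KI)(KI(KI))))
  step 3: K(II(KKI)(I(KI)(KI(KI))))
  step 4: K(I(KKI)(I(KI)(KI(KI))))
  step 5: K(KKI(I(KI)(KI(KI))))
  step 6: K(K(I(KI)(KI(KI))))
  step 7: K(K(KI(KI(KI))))
  step 8: K(KI)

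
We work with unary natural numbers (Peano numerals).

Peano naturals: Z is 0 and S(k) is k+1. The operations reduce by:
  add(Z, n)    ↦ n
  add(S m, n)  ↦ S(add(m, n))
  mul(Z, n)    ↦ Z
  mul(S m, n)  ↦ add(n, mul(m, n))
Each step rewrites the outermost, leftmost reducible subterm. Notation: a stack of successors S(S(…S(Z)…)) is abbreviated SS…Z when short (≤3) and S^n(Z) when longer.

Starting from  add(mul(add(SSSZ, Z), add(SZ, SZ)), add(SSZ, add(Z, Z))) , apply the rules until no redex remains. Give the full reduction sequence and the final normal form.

Answer: normal form = S^8(Z)  (in 34 steps)

Derivation:
  start: add(mul(add(SSSZ, Z), add(SZ, SZ)), add(SSZ, add(Z, Z)))
  →1  add(mul(S(add(SSZ, Z)), add(SZ, SZ)), add(SSZ, add(Z, Z)))
  →2  add(add(add(SZ, SZ), mul(add(SSZ, Z), add(SZ, SZ))), add(SSZ, add(Z, Z)))
  →3  add(add(S(add(Z, SZ)), mul(add(SSZ, Z), add(SZ, SZ))), add(SSZ, add(Z, Z)))
  →4  add(S(add(add(Z, SZ), mul(add(SSZ, Z), add(SZ, SZ)))), add(SSZ, add(Z, Z)))
  →5  S(add(add(add(Z, SZ), mul(add(SSZ, Z), add(SZ, SZ))), add(SSZ, add(Z, Z))))
  →6  S(add(add(SZ, mul(add(SSZ, Z), add(SZ, SZ))), add(SSZ, add(Z, Z))))
  →7  S(add(S(add(Z, mul(add(SSZ, Z), add(SZ, SZ)))), add(SSZ, add(Z, Z))))
  →8  S(S(add(add(Z, mul(add(SSZ, Z), add(SZ, SZ))), add(SSZ, add(Z, Z)))))
  →9  S(S(add(mul(add(SSZ, Z), add(SZ, SZ)), add(SSZ, add(Z, Z)))))
  →10  S(S(add(mul(S(add(SZ, Z)), add(SZ, SZ)), add(SSZ, add(Z, Z)))))
  →11  S(S(add(add(add(SZ, SZ), mul(add(SZ, Z), add(SZ, SZ))), add(SSZ, add(Z, Z)))))
  →12  S(S(add(add(S(add(Z, SZ)), mul(add(SZ, Z), add(SZ, SZ))), add(SSZ, add(Z, Z)))))
  →13  S(S(add(S(add(add(Z, SZ), mul(add(SZ, Z), add(SZ, SZ)))), add(SSZ, add(Z, Z)))))
  →14  S(S(S(add(add(add(Z, SZ), mul(add(SZ, Z), add(SZ, SZ))), add(SSZ, add(Z, Z))))))
  →15  S(S(S(add(add(SZ, mul(add(SZ, Z), add(SZ, SZ))), add(SSZ, add(Z, Z))))))
  →16  S(S(S(add(S(add(Z, mul(add(SZ, Z), add(SZ, SZ)))), add(SSZ, add(Z, Z))))))
  →17  S(S(S(S(add(add(Z, mul(add(SZ, Z), add(SZ, SZ))), add(SSZ, add(Z, Z)))))))
  →18  S(S(S(S(add(mul(add(SZ, Z), add(SZ, SZ)), add(SSZ, add(Z, Z)))))))
  →19  S(S(S(S(add(mul(S(add(Z, Z)), add(SZ, SZ)), add(SSZ, add(Z, Z)))))))
  →20  S(S(S(S(add(add(add(SZ, SZ), mul(add(Z, Z), add(SZ, SZ))), add(SSZ, add(Z, Z)))))))
  →21  S(S(S(S(add(add(S(add(Z, SZ)), mul(add(Z, Z), add(SZ, SZ))), add(SSZ, add(Z, Z)))))))
  →22  S(S(S(S(add(S(add(add(Z, SZ), mul(add(Z, Z), add(SZ, SZ)))), add(SSZ, add(Z, Z)))))))
  →23  S(S(S(S(S(add(add(add(Z, SZ), mul(add(Z, Z), add(SZ, SZ))), add(SSZ, add(Z, Z))))))))
  →24  S(S(S(S(S(add(add(SZ, mul(add(Z, Z), add(SZ, SZ))), add(SSZ, add(Z, Z))))))))
  →25  S(S(S(S(S(add(S(add(Z, mul(add(Z, Z), add(SZ, SZ)))), add(SSZ, add(Z, Z))))))))
  →26  S(S(S(S(S(S(add(add(Z, mul(add(Z, Z), add(SZ, SZ))), add(SSZ, add(Z, Z)))))))))
  →27  S(S(S(S(S(S(add(mul(add(Z, Z), add(SZ, SZ)), add(SSZ, add(Z, Z)))))))))
  →28  S(S(S(S(S(S(add(mul(Z, add(SZ, SZ)), add(SSZ, add(Z, Z)))))))))
  →29  S(S(S(S(S(S(add(Z, add(SSZ, add(Z, Z)))))))))
  →30  S(S(S(S(S(S(add(SSZ, add(Z, Z))))))))
  →31  S(S(S(S(S(S(S(add(SZ, add(Z, Z)))))))))
  →32  S(S(S(S(S(S(S(S(add(Z, add(Z, Z))))))))))
  →33  S(S(S(S(S(S(S(S(add(Z, Z)))))))))
  →34  S^8(Z)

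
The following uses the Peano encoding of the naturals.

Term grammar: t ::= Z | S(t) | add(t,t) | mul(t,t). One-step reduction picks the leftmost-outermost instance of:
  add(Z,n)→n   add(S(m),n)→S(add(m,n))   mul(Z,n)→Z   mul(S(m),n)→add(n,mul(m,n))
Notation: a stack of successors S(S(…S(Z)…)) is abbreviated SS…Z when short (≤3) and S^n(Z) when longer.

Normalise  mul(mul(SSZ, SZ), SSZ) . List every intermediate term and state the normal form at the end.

Answer: normal form = S^4(Z)  (in 16 steps)

Derivation:
  start: mul(mul(SSZ, SZ), SSZ)
  step 1: mul(add(SZ, mul(SZ, SZ)), SSZ)
  step 2: mul(S(add(Z, mul(SZ, SZ))), SSZ)
  step 3: add(SSZ, mul(add(Z, mul(SZ, SZ)), SSZ))
  step 4: S(add(SZ, mul(add(Z, mul(SZ, SZ)), SSZ)))
  step 5: S(S(add(Z, mul(add(Z, mul(SZ, SZ)), SSZ))))
  step 6: S(S(mul(add(Z, mul(SZ, SZ)), SSZ)))
  step 7: S(S(mul(mul(SZ, SZ), SSZ)))
  step 8: S(S(mul(add(SZ, mul(Z, SZ)), SSZ)))
  step 9: S(S(mul(S(add(Z, mul(Z, SZ))), SSZ)))
  step 10: S(S(add(SSZ, mul(add(Z, mul(Z, SZ)), SSZ))))
  step 11: S(S(S(add(SZ, mul(add(Z, mul(Z, SZ)), SSZ)))))
  step 12: S(S(S(S(add(Z, mul(add(Z, mul(Z, SZ)), SSZ))))))
  step 13: S(S(S(S(mul(add(Z, mul(Z, SZ)), SSZ)))))
  step 14: S(S(S(S(mul(mul(Z, SZ), SSZ)))))
  step 15: S(S(S(S(mul(Z, SSZ)))))
  step 16: S^4(Z)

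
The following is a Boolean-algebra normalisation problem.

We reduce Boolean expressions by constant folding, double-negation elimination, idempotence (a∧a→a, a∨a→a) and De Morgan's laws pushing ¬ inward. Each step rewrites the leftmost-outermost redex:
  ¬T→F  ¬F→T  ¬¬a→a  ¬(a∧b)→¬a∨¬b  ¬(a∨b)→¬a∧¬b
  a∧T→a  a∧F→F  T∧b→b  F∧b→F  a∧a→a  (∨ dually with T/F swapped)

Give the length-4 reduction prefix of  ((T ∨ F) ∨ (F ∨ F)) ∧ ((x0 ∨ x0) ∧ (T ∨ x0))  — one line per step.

Answer: after 4 steps: x0 ∧ (T ∨ x0)

Working:
  start: ((T ∨ F) ∨ (F ∨ F)) ∧ ((x0 ∨ x0) ∧ (T ∨ x0))
  →1  (T ∨ (F ∨ F)) ∧ ((x0 ∨ x0) ∧ (T ∨ x0))
  →2  T ∧ ((x0 ∨ x0) ∧ (T ∨ x0))
  →3  (x0 ∨ x0) ∧ (T ∨ x0)
  →4  x0 ∧ (T ∨ x0)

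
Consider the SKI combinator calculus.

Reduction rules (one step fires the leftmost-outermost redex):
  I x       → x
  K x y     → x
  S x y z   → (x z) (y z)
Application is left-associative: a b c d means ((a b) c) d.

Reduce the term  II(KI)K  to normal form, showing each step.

Answer: normal form = I  (in 3 steps)

Derivation:
  start: II(KI)K
  step 1: I(KI)K
  step 2: KIK
  step 3: I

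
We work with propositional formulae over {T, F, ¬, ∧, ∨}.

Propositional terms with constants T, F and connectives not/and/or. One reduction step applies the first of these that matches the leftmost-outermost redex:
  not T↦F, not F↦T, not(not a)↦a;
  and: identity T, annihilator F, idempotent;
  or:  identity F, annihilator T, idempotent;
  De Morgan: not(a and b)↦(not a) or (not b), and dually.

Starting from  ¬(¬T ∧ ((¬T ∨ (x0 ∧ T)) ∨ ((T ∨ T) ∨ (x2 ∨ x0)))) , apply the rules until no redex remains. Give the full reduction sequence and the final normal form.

Answer: normal form = T  (in 3 steps)

Derivation:
  start: ¬(¬T ∧ ((¬T ∨ (x0 ∧ T)) ∨ ((T ∨ T) ∨ (x2 ∨ x0))))
  step 1: ¬¬T ∨ ¬((¬T ∨ (x0 ∧ T)) ∨ ((T ∨ T) ∨ (x2 ∨ x0)))
  step 2: T ∨ ¬((¬T ∨ (x0 ∧ T)) ∨ ((T ∨ T) ∨ (x2 ∨ x0)))
  step 3: T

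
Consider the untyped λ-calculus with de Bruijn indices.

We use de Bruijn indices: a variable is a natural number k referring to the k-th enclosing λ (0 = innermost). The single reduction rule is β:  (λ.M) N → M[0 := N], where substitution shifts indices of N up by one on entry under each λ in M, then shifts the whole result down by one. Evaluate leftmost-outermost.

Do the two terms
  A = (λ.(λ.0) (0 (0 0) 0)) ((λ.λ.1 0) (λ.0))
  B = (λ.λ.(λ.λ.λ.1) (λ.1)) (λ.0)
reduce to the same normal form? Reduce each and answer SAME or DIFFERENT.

Answer: DIFFERENT — A ⇓ λ.0, B ⇓ λ.λ.λ.1

Derivation:
Term A:
  start: (λ.(λ.0) (0 (0 0) 0)) ((λ.λ.1 0) (λ.0))
  →1  (λ.0) ((λ.λ.1 0) (λ.0) ((λ.λ.1 0) (λ.0) ((λ.λ.1 0) (λ.0))) ((λ.λ.1 0) (λ.0)))
  →2  (λ.λ.1 0) (λ.0) ((λ.λ.1 0) (λ.0) ((λ.λ.1 0) (λ.0))) ((λ.λ.1 0) (λ.0))
  →3  (λ.(λ.0) 0) ((λ.λ.1 0) (λ.0) ((λ.λ.1 0) (λ.0))) ((λ.λ.1 0) (λ.0))
  →4  (λ.0) ((λ.λ.1 0) (λ.0) ((λ.λ.1 0) (λ.0))) ((λ.λ.1 0) (λ.0))
  →5  (λ.λ.1 0) (λ.0) ((λ.λ.1 0) (λ.0)) ((λ.λ.1 0) (λ.0))
  →6  (λ.(λ.0) 0) ((λ.λ.1 0) (λ.0)) ((λ.λ.1 0) (λ.0))
  →7  (λ.0) ((λ.λ.1 0) (λ.0)) ((λ.λ.1 0) (λ.0))
  →8  (λ.λ.1 0) (λ.0) ((λ.λ.1 0) (λ.0))
  →9  (λ.(λ.0) 0) ((λ.λ.1 0) (λ.0))
  →10  (λ.0) ((λ.λ.1 0) (λ.0))
  →11  (λ.λ.1 0) (λ.0)
  →12  λ.(λ.0) 0
  →13  λ.0

Term B:
  start: (λ.λ.(λ.λ.λ.1) (λ.1)) (λ.0)
  →1  λ.(λ.λ.λ.1) (λ.1)
  →2  λ.λ.λ.1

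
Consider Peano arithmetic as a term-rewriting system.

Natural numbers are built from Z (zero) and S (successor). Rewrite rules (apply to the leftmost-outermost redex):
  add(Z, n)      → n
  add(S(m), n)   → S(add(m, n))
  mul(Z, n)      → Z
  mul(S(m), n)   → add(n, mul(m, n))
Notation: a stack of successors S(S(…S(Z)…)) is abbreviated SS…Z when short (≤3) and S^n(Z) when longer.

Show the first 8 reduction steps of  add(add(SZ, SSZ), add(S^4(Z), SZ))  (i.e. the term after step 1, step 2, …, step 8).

  start: add(add(SZ, SSZ), add(S^4(Z), SZ))
  →1  add(S(add(Z, SSZ)), add(S^4(Z), SZ))
  →2  S(add(add(Z, SSZ), add(S^4(Z), SZ)))
  →3  S(add(SSZ, add(S^4(Z), SZ)))
  →4  S(S(add(SZ, add(S^4(Z), SZ))))
  →5  S(S(S(add(Z, add(S^4(Z), SZ)))))
  →6  S(S(S(add(S^4(Z), SZ))))
  →7  S(S(S(S(add(SSSZ, SZ)))))
  →8  S(S(S(S(S(add(SSZ, SZ))))))

Answer: after 8 steps: S(S(S(S(S(add(SSZ, SZ))))))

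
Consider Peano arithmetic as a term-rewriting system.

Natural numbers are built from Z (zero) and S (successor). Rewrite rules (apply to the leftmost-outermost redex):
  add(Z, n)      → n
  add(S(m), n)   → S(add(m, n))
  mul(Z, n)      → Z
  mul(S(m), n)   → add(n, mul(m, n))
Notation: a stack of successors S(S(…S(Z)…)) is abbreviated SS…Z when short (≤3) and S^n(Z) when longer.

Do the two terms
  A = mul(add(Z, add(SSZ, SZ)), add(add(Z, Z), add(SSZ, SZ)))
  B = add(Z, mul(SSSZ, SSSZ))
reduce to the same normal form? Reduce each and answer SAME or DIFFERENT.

Answer: SAME — A ⇓ S^9(Z), B ⇓ S^9(Z)

Working:
Term A:
  start: mul(add(Z, add(SSZ, SZ)), add(add(Z, Z), add(SSZ, SZ)))
  [1] mul(add(SSZ, SZ), add(add(Z, Z), add(SSZ, SZ)))
  [2] mul(S(add(SZ, SZ)), add(add(Z, Z), add(SSZ, SZ)))
  [3] add(add(add(Z, Z), add(SSZ, SZ)), mul(add(SZ, SZ), add(add(Z, Z), add(SSZ, SZ))))
  [4] add(add(Z, add(SSZ, SZ)), mul(add(SZ, SZ), add(add(Z, Z), add(SSZ, SZ))))
  [5] add(add(SSZ, SZ), mul(add(SZ, SZ), add(add(Z, Z), add(SSZ, SZ))))
  [6] add(S(add(SZ, SZ)), mul(add(SZ, SZ), add(add(Z, Z), add(SSZ, SZ))))
  [7] S(add(add(SZ, SZ), mul(add(SZ, SZ), add(add(Z, Z), add(SSZ, SZ)))))
  [8] S(add(S(add(Z, SZ)), mul(add(SZ, SZ), add(add(Z, Z), add(SSZ, SZ)))))
  [9] S(S(add(add(Z, SZ), mul(add(SZ, SZ), add(add(Z, Z), add(SSZ, SZ))))))
  [10] S(S(add(SZ, mul(add(SZ, SZ), add(add(Z, Z), add(SSZ, SZ))))))
  [11] S(S(S(add(Z, mul(add(SZ, SZ), add(add(Z, Z), add(SSZ, SZ)))))))
  [12] S(S(S(mul(add(SZ, SZ), add(add(Z, Z), add(SSZ, SZ))))))
  [13] S(S(S(mul(S(add(Z, SZ)), add(add(Z, Z), add(SSZ, SZ))))))
  [14] S(S(S(add(add(add(Z, Z), add(SSZ, SZ)), mul(add(Z, SZ), add(add(Z, Z), add(SSZ, SZ)))))))
  [15] S(S(S(add(add(Z, add(SSZ, SZ)), mul(add(Z, SZ), add(add(Z, Z), add(SSZ, SZ)))))))
  [16] S(S(S(add(add(SSZ, SZ), mul(add(Z, SZ), add(add(Z, Z), add(SSZ, SZ)))))))
  [17] S(S(S(add(S(add(SZ, SZ)), mul(add(Z, SZ), add(add(Z, Z), add(SSZ, SZ)))))))
  [18] S(S(S(S(add(add(SZ, SZ), mul(add(Z, SZ), add(add(Z, Z), add(SSZ, SZ))))))))
  [19] S(S(S(S(add(S(add(Z, SZ)), mul(add(Z, SZ), add(add(Z, Z), add(SSZ, SZ))))))))
  [20] S(S(S(S(S(add(add(Z, SZ), mul(add(Z, SZ), add(add(Z, Z), add(SSZ, SZ)))))))))
  [21] S(S(S(S(S(add(SZ, mul(add(Z, SZ), add(add(Z, Z), add(SSZ, SZ)))))))))
  [22] S(S(S(S(S(S(add(Z, mul(add(Z, SZ), add(add(Z, Z), add(SSZ, SZ))))))))))
  [23] S(S(S(S(S(S(mul(add(Z, SZ), add(add(Z, Z), add(SSZ, SZ)))))))))
  [24] S(S(S(S(S(S(mul(SZ, add(add(Z, Z), add(SSZ, SZ)))))))))
  [25] S(S(S(S(S(S(add(add(add(Z, Z), add(SSZ, SZ)), mul(Z, add(add(Z, Z), add(SSZ, SZ))))))))))
  [26] S(S(S(S(S(S(add(add(Z, add(SSZ, SZ)), mul(Z, add(add(Z, Z), add(SSZ, SZ))))))))))
  [27] S(S(S(S(S(S(add(add(SSZ, SZ), mul(Z, add(add(Z, Z), add(SSZ, SZ))))))))))
  [28] S(S(S(S(S(S(add(S(add(SZ, SZ)), mul(Z, add(add(Z, Z), add(SSZ, SZ))))))))))
  [29] S(S(S(S(S(S(S(add(add(SZ, SZ), mul(Z, add(add(Z, Z), add(SSZ, SZ)))))))))))
  [30] S(S(S(S(S(S(S(add(S(add(Z, SZ)), mul(Z, add(add(Z, Z), add(SSZ, SZ)))))))))))
  [31] S(S(S(S(S(S(S(S(add(add(Z, SZ), mul(Z, add(add(Z, Z), add(SSZ, SZ))))))))))))
  [32] S(S(S(S(S(S(S(S(add(SZ, mul(Z, add(add(Z, Z), add(SSZ, SZ))))))))))))
  [33] S(S(S(S(S(S(S(S(S(add(Z, mul(Z, add(add(Z, Z), add(SSZ, SZ)))))))))))))
  [34] S(S(S(S(S(S(S(S(S(mul(Z, add(add(Z, Z), add(SSZ, SZ))))))))))))
  [35] S^9(Z)

Term B:
  start: add(Z, mul(SSSZ, SSSZ))
  [1] mul(SSSZ, SSSZ)
  [2] add(SSSZ, mul(SSZ, SSSZ))
  [3] S(add(SSZ, mul(SSZ, SSSZ)))
  [4] S(S(add(SZ, mul(SSZ, SSSZ))))
  [5] S(S(S(add(Z, mul(SSZ, SSSZ)))))
  [6] S(S(S(mul(SSZ, SSSZ))))
  [7] S(S(S(add(SSSZ, mul(SZ, SSSZ)))))
  [8] S(S(S(S(add(SSZ, mul(SZ, SSSZ))))))
  [9] S(S(S(S(S(add(SZ, mul(SZ, SSSZ)))))))
  [10] S(S(S(S(S(S(add(Z, mul(SZ, SSSZ))))))))
  [11] S(S(S(S(S(S(mul(SZ, SSSZ)))))))
  [12] S(S(S(S(S(S(add(SSSZ, mul(Z, SSSZ))))))))
  [13] S(S(S(S(S(S(S(add(SSZ, mul(Z, SSSZ)))))))))
  [14] S(S(S(S(S(S(S(S(add(SZ, mul(Z, SSSZ))))))))))
  [15] S(S(S(S(S(S(S(S(S(add(Z, mul(Z, SSSZ)))))))))))
  [16] S(S(S(S(S(S(S(S(S(mul(Z, SSSZ))))))))))
  [17] S^9(Z)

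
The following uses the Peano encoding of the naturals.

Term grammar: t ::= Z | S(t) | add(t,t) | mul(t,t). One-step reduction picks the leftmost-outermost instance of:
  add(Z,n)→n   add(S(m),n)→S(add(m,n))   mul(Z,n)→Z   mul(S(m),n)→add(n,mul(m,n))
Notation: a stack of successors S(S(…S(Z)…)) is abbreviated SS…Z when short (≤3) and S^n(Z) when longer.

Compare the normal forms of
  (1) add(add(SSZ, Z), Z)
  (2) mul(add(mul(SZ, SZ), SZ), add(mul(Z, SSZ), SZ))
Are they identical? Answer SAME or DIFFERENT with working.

Answer: SAME — A ⇓ SSZ, B ⇓ SSZ

Reduction:
Term A:
  start: add(add(SSZ, Z), Z)
  →1  add(S(add(SZ, Z)), Z)
  →2  S(add(add(SZ, Z), Z))
  →3  S(add(S(add(Z, Z)), Z))
  →4  S(S(add(add(Z, Z), Z)))
  →5  S(S(add(Z, Z)))
  →6  SSZ

Term B:
  start: mul(add(mul(SZ, SZ), SZ), add(mul(Z, SSZ), SZ))
  →1  mul(add(add(SZ, mul(Z, SZ)), SZ), add(mul(Z, SSZ), SZ))
  →2  mul(add(S(add(Z, mul(Z, SZ))), SZ), add(mul(Z, SSZ), SZ))
  →3  mul(S(add(add(Z, mul(Z, SZ)), SZ)), add(mul(Z, SSZ), SZ))
  →4  add(add(mul(Z, SSZ), SZ), mul(add(add(Z, mul(Z, SZ)), SZ), add(mul(Z, SSZ), SZ)))
  →5  add(add(Z, SZ), mul(add(add(Z, mul(Z, SZ)), SZ), add(mul(Z, SSZ), SZ)))
  →6  add(SZ, mul(add(add(Z, mul(Z, SZ)), SZ), add(mul(Z, SSZ), SZ)))
  →7  S(add(Z, mul(add(add(Z, mul(Z, SZ)), SZ), add(mul(Z, SSZ), SZ))))
  →8  S(mul(add(add(Z, mul(Z, SZ)), SZ), add(mul(Z, SSZ), SZ)))
  →9  S(mul(add(mul(Z, SZ), SZ), add(mul(Z, SSZ), SZ)))
  →10  S(mul(add(Z, SZ), add(mul(Z, SSZ), SZ)))
  →11  S(mul(SZ, add(mul(Z, SSZ), SZ)))
  →12  S(add(add(mul(Z, SSZ), SZ), mul(Z, add(mul(Z, SSZ), SZ))))
  →13  S(add(add(Z, SZ), mul(Z, add(mul(Z, SSZ), SZ))))
  →14  S(add(SZ, mul(Z, add(mul(Z, SSZ), SZ))))
  →15  S(S(add(Z, mul(Z, add(mul(Z, SSZ), SZ)))))
  →16  S(S(mul(Z, add(mul(Z, SSZ), SZ))))
  →17  SSZ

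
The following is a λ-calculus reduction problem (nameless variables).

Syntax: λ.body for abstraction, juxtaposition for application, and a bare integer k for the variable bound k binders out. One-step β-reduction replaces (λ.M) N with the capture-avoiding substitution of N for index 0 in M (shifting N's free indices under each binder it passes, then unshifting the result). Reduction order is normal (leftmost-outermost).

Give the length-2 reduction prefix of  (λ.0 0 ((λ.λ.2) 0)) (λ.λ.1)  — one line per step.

Answer: after 2 steps: (λ.λ.λ.1) ((λ.λ.λ.λ.1) (λ.λ.1))

Working:
  start: (λ.0 0 ((λ.λ.2) 0)) (λ.λ.1)
  step 1: (λ.λ.1) (λ.λ.1) ((λ.λ.λ.λ.1) (λ.λ.1))
  step 2: (λ.λ.λ.1) ((λ.λ.λ.λ.1) (λ.λ.1))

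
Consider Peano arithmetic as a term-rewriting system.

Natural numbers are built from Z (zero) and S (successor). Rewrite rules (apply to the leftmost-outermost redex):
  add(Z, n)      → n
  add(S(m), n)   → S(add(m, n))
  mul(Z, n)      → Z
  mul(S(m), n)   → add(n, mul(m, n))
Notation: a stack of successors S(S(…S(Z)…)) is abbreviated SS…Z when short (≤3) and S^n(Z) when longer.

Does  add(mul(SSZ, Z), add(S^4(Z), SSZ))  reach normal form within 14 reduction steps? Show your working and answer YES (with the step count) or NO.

  start: add(mul(SSZ, Z), add(S^4(Z), SSZ))
  →1  add(add(Z, mul(SZ, Z)), add(S^4(Z), SSZ))
  →2  add(mul(SZ, Z), add(S^4(Z), SSZ))
  →3  add(add(Z, mul(Z, Z)), add(S^4(Z), SSZ))
  →4  add(mul(Z, Z), add(S^4(Z), SSZ))
  →5  add(Z, add(S^4(Z), SSZ))
  →6  add(S^4(Z), SSZ)
  →7  S(add(SSSZ, SSZ))
  →8  S(S(add(SSZ, SSZ)))
  →9  S(S(S(add(SZ, SSZ))))
  →10  S(S(S(S(add(Z, SSZ)))))
  →11  S^6(Z)

Answer: YES — reaches normal form S^6(Z) in 11 ≤ 14 steps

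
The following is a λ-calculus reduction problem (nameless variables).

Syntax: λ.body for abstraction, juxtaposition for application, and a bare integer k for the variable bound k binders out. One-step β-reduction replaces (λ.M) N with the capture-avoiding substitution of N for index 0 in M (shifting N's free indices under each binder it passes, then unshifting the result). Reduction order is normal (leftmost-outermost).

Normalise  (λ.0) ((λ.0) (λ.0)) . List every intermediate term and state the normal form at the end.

  start: (λ.0) ((λ.0) (λ.0))
  step 1: (λ.0) (λ.0)
  step 2: λ.0

Answer: normal form = λ.0  (in 2 steps)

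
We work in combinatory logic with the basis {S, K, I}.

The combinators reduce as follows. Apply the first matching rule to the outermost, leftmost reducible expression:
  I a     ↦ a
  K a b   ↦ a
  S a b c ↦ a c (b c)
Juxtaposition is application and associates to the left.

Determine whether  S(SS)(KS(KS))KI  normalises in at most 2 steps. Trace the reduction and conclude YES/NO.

Answer: NO — after 2 steps the term is S(KS(KS)K)(K(KS(KS)K))I, not yet normal

Derivation:
  start: S(SS)(KS(KS))KI
  [1] SSK(KS(KS)K)I
  [2] S(KS(KS)K)(K(KS(KS)K))I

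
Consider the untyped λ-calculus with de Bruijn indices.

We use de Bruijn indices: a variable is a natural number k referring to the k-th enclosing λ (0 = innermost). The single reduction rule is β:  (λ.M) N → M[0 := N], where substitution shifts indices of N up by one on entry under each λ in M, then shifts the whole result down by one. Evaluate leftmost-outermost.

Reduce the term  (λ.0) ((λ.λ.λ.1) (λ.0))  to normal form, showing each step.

Answer: normal form = λ.λ.1  (in 2 steps)

Derivation:
  start: (λ.0) ((λ.λ.λ.1) (λ.0))
  [1] (λ.λ.λ.1) (λ.0)
  [2] λ.λ.1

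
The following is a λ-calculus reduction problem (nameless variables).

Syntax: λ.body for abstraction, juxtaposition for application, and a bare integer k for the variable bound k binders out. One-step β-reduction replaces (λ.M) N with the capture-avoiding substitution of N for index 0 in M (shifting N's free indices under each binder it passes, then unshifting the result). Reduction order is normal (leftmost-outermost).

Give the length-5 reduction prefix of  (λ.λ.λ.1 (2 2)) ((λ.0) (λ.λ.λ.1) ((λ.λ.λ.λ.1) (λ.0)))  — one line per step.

Answer: after 5 steps: λ.λ.1 (λ.(λ.λ.λ.1) ((λ.λ.λ.λ.1) (λ.0)))

Derivation:
  start: (λ.λ.λ.1 (2 2)) ((λ.0) (λ.λ.λ.1) ((λ.λ.λ.λ.1) (λ.0)))
  step 1: λ.λ.1 ((λ.0) (λ.λ.λ.1) ((λ.λ.λ.λ.1) (λ.0)) ((λ.0) (λ.λ.λ.1) ((λ.λ.λ.λ.1) (λ.0))))
  step 2: λ.λ.1 ((λ.λ.λ.1) ((λ.λ.λ.λ.1) (λ.0)) ((λ.0) (λ.λ.λ.1) ((λ.λ.λ.λ.1) (λ.0))))
  step 3: λ.λ.1 ((λ.λ.1) ((λ.0) (λ.λ.λ.1) ((λ.λ.λ.λ.1) (λ.0))))
  step 4: λ.λ.1 (λ.(λ.0) (λ.λ.λ.1) ((λ.λ.λ.λ.1) (λ.0)))
  step 5: λ.λ.1 (λ.(λ.λ.λ.1) ((λ.λ.λ.λ.1) (λ.0)))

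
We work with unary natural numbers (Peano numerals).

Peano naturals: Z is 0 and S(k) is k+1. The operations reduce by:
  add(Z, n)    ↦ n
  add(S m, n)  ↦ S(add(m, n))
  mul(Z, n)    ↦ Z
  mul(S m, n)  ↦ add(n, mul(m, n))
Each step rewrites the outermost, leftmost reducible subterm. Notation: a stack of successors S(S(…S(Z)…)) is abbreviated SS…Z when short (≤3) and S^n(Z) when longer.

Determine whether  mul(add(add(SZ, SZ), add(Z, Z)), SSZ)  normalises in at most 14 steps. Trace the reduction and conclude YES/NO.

  start: mul(add(add(SZ, SZ), add(Z, Z)), SSZ)
  [1] mul(add(S(add(Z, SZ)), add(Z, Z)), SSZ)
  [2] mul(S(add(add(Z, SZ), add(Z, Z))), SSZ)
  [3] add(SSZ, mul(add(add(Z, SZ), add(Z, Z)), SSZ))
  [4] S(add(SZ, mul(add(add(Z, SZ), add(Z, Z)), SSZ)))
  [5] S(S(add(Z, mul(add(add(Z, SZ), add(Z, Z)), SSZ))))
  [6] S(S(mul(add(add(Z, SZ), add(Z, Z)), SSZ)))
  [7] S(S(mul(add(SZ, add(Z, Z)), SSZ)))
  [8] S(S(mul(S(add(Z, add(Z, Z))), SSZ)))
  [9] S(S(add(SSZ, mul(add(Z, add(Z, Z)), SSZ))))
  [10] S(S(S(add(SZ, mul(add(Z, add(Z, Z)), SSZ)))))
  [11] S(S(S(S(add(Z, mul(add(Z, add(Z, Z)), SSZ))))))
  [12] S(S(S(S(mul(add(Z, add(Z, Z)), SSZ)))))
  [13] S(S(S(S(mul(add(Z, Z), SSZ)))))
  [14] S(S(S(S(mul(Z, SSZ)))))

Answer: NO — after 14 steps the term is S(S(S(S(mul(Z, SSZ))))), not yet normal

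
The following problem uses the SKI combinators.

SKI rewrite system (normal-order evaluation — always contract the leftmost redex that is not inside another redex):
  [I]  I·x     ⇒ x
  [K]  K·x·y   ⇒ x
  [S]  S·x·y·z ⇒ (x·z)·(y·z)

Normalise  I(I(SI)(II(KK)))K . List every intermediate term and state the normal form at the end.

Answer: normal form = KK  (in 7 steps)

Reduction:
  start: I(I(SI)(II(KK)))K
  [1] I(SI)(II(KK))K
  [2] SI(II(KK))K
  [3] IK(II(KK)K)
  [4] K(II(KK)K)
  [5] K(I(KK)K)
  [6] K(KKK)
  [7] KK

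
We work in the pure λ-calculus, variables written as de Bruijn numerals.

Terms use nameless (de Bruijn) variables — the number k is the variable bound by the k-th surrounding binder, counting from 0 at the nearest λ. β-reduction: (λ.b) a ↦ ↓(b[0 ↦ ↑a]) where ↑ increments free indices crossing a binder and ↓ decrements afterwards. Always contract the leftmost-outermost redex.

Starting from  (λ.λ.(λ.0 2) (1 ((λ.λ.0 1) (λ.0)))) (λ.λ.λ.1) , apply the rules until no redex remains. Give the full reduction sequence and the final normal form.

Answer: normal form = λ.λ.λ.λ.λ.1  (in 4 steps)

Reduction:
  start: (λ.λ.(λ.0 2) (1 ((λ.λ.0 1) (λ.0)))) (λ.λ.λ.1)
  →1  λ.(λ.0 (λ.λ.λ.1)) ((λ.λ.λ.1) ((λ.λ.0 1) (λ.0)))
  →2  λ.(λ.λ.λ.1) ((λ.λ.0 1) (λ.0)) (λ.λ.λ.1)
  →3  λ.(λ.λ.1) (λ.λ.λ.1)
  →4  λ.λ.λ.λ.λ.1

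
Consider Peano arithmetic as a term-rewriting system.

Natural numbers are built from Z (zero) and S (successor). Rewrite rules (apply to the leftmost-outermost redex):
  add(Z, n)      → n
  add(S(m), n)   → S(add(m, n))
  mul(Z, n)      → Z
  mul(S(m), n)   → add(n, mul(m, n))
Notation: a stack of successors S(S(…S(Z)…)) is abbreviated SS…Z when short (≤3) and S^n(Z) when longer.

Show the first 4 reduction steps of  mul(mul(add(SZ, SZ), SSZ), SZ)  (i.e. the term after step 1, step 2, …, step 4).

  start: mul(mul(add(SZ, SZ), SSZ), SZ)
  →1  mul(mul(S(add(Z, SZ)), SSZ), SZ)
  →2  mul(add(SSZ, mul(add(Z, SZ), SSZ)), SZ)
  →3  mul(S(add(SZ, mul(add(Z, SZ), SSZ))), SZ)
  →4  add(SZ, mul(add(SZ, mul(add(Z, SZ), SSZ)), SZ))

Answer: after 4 steps: add(SZ, mul(add(SZ, mul(add(Z, SZ), SSZ)), SZ))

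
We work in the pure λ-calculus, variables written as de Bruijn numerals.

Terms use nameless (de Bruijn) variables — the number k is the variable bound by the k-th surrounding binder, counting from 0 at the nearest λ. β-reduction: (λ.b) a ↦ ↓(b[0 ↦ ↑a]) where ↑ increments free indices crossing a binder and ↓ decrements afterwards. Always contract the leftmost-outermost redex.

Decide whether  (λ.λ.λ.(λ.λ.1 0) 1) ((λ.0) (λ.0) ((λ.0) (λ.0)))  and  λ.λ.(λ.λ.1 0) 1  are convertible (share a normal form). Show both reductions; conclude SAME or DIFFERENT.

Answer: SAME — A ⇓ λ.λ.λ.2 0, B ⇓ λ.λ.λ.2 0

Derivation:
Term A:
  start: (λ.λ.λ.(λ.λ.1 0) 1) ((λ.0) (λ.0) ((λ.0) (λ.0)))
  →1  λ.λ.(λ.λ.1 0) 1
  →2  λ.λ.λ.2 0

Term B:
  start: λ.λ.(λ.λ.1 0) 1
  →1  λ.λ.λ.2 0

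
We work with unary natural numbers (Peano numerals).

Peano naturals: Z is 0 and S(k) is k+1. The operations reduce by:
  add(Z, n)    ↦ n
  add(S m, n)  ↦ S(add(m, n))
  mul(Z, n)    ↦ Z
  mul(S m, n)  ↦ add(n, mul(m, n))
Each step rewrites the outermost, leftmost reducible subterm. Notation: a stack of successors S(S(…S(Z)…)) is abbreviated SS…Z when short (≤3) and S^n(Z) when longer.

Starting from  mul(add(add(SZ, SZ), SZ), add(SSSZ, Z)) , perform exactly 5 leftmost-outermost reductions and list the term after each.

Answer: after 5 steps: S(add(add(SSZ, Z), mul(add(add(Z, SZ), SZ), add(SSSZ, Z))))

Derivation:
  start: mul(add(add(SZ, SZ), SZ), add(SSSZ, Z))
  →1  mul(add(S(add(Z, SZ)), SZ), add(SSSZ, Z))
  →2  mul(S(add(add(Z, SZ), SZ)), add(SSSZ, Z))
  →3  add(add(SSSZ, Z), mul(add(add(Z, SZ), SZ), add(SSSZ, Z)))
  →4  add(S(add(SSZ, Z)), mul(add(add(Z, SZ), SZ), add(SSSZ, Z)))
  →5  S(add(add(SSZ, Z), mul(add(add(Z, SZ), SZ), add(SSSZ, Z))))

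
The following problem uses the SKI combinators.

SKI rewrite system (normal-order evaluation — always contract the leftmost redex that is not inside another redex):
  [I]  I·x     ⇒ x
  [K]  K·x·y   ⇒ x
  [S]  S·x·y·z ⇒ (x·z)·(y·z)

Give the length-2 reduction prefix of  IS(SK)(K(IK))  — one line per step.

Answer: after 2 steps: S(SK)(KK)

Reduction:
  start: IS(SK)(K(IK))
  →1  S(SK)(K(IK))
  →2  S(SK)(KK)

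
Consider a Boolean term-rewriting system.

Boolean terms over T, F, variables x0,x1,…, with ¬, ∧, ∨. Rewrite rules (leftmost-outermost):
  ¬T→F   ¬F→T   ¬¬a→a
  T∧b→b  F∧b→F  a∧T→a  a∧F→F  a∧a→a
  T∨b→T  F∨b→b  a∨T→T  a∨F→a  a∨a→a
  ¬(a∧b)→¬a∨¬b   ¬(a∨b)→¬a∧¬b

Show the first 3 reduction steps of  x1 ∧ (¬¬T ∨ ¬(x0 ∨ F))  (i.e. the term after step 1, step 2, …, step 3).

Answer: after 3 steps: x1

Reduction:
  start: x1 ∧ (¬¬T ∨ ¬(x0 ∨ F))
  [1] x1 ∧ (T ∨ ¬(x0 ∨ F))
  [2] x1 ∧ T
  [3] x1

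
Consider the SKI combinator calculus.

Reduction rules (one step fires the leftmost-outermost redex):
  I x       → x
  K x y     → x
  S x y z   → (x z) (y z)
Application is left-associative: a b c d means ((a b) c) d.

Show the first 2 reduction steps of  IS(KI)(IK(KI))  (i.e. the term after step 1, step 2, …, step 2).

  start: IS(KI)(IK(KI))
  →1  S(KI)(IK(KI))
  →2  S(KI)(K(KI))

Answer: after 2 steps: S(KI)(K(KI))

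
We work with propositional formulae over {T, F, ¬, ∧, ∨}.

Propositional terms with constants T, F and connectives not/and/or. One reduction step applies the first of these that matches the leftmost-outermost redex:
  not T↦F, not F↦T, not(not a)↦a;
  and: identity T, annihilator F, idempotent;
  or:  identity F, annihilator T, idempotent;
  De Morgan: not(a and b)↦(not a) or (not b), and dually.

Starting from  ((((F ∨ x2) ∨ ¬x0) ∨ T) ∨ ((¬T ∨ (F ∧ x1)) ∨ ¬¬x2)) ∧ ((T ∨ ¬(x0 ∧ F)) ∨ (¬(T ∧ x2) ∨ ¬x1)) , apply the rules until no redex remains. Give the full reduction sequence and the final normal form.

  start: ((((F ∨ x2) ∨ ¬x0) ∨ T) ∨ ((¬T ∨ (F ∧ x1)) ∨ ¬¬x2)) ∧ ((T ∨ ¬(x0 ∧ F)) ∨ (¬(T ∧ x2) ∨ ¬x1))
  step 1: (T ∨ ((¬T ∨ (F ∧ x1)) ∨ ¬¬x2)) ∧ ((T ∨ ¬(x0 ∧ F)) ∨ (¬(T ∧ x2) ∨ ¬x1))
  step 2: T ∧ ((T ∨ ¬(x0 ∧ F)) ∨ (¬(T ∧ x2) ∨ ¬x1))
  step 3: (T ∨ ¬(x0 ∧ F)) ∨ (¬(T ∧ x2) ∨ ¬x1)
  step 4: T ∨ (¬(T ∧ x2) ∨ ¬x1)
  step 5: T

Answer: normal form = T  (in 5 steps)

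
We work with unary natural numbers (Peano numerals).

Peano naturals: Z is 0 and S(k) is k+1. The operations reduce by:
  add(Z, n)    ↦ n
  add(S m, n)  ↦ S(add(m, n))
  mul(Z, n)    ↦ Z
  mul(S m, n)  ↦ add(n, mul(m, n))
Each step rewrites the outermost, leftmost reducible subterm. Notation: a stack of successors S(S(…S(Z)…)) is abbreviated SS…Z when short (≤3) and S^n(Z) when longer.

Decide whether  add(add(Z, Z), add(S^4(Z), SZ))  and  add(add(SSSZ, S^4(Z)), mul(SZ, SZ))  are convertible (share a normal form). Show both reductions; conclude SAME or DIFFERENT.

Answer: DIFFERENT — A ⇓ S^5(Z), B ⇓ S^8(Z)

Derivation:
Term A:
  start: add(add(Z, Z), add(S^4(Z), SZ))
  step 1: add(Z, add(S^4(Z), SZ))
  step 2: add(S^4(Z), SZ)
  step 3: S(add(SSSZ, SZ))
  step 4: S(S(add(SSZ, SZ)))
  step 5: S(S(S(add(SZ, SZ))))
  step 6: S(S(S(S(add(Z, SZ)))))
  step 7: S^5(Z)

Term B:
  start: add(add(SSSZ, S^4(Z)), mul(SZ, SZ))
  step 1: add(S(add(SSZ, S^4(Z))), mul(SZ, SZ))
  step 2: S(add(add(SSZ, S^4(Z)), mul(SZ, SZ)))
  step 3: S(add(S(add(SZ, S^4(Z))), mul(SZ, SZ)))
  step 4: S(S(add(add(SZ, S^4(Z)), mul(SZ, SZ))))
  step 5: S(S(add(S(add(Z, S^4(Z))), mul(SZ, SZ))))
  step 6: S(S(S(add(add(Z, S^4(Z)), mul(SZ, SZ)))))
  step 7: S(S(S(add(S^4(Z), mul(SZ, SZ)))))
  step 8: S(S(S(S(add(SSSZ, mul(SZ, SZ))))))
  step 9: S(S(S(S(S(add(SSZ, mul(SZ, SZ)))))))
  step 10: S(S(S(S(S(S(add(SZ, mul(SZ, SZ))))))))
  step 11: S(S(S(S(S(S(S(add(Z, mul(SZ, SZ)))))))))
  step 12: S(S(S(S(S(S(S(mul(SZ, SZ))))))))
  step 13: S(S(S(S(S(S(S(add(SZ, mul(Z, SZ)))))))))
  step 14: S(S(S(S(S(S(S(S(add(Z, mul(Z, SZ))))))))))
  step 15: S(S(S(S(S(S(S(S(mul(Z, SZ)))))))))
  step 16: S^8(Z)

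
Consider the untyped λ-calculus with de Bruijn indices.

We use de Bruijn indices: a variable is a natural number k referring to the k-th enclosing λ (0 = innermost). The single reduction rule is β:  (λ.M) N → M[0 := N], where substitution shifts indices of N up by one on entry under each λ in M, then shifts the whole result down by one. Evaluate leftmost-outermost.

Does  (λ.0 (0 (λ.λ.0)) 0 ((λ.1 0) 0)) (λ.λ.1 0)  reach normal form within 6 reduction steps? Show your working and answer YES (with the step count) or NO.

Answer: NO — after 6 steps the term is (λ.0) ((λ.(λ.λ.1 0) 0) (λ.λ.1 0)), not yet normal

Reduction:
  start: (λ.0 (0 (λ.λ.0)) 0 ((λ.1 0) 0)) (λ.λ.1 0)
  →1  (λ.λ.1 0) ((λ.λ.1 0) (λ.λ.0)) (λ.λ.1 0) ((λ.(λ.λ.1 0) 0) (λ.λ.1 0))
  →2  (λ.(λ.λ.1 0) (λ.λ.0) 0) (λ.λ.1 0) ((λ.(λ.λ.1 0) 0) (λ.λ.1 0))
  →3  (λ.λ.1 0) (λ.λ.0) (λ.λ.1 0) ((λ.(λ.λ.1 0) 0) (λ.λ.1 0))
  →4  (λ.(λ.λ.0) 0) (λ.λ.1 0) ((λ.(λ.λ.1 0) 0) (λ.λ.1 0))
  →5  (λ.λ.0) (λ.λ.1 0) ((λ.(λ.λ.1 0) 0) (λ.λ.1 0))
  →6  (λ.0) ((λ.(λ.λ.1 0) 0) (λ.λ.1 0))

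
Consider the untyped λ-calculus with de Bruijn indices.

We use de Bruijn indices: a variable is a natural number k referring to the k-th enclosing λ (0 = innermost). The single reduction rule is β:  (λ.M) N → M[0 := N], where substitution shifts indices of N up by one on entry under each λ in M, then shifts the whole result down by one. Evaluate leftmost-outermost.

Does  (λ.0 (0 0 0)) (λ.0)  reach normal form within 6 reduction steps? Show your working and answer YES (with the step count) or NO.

Answer: YES — reaches normal form λ.0 in 4 ≤ 6 steps

Derivation:
  start: (λ.0 (0 0 0)) (λ.0)
  →1  (λ.0) ((λ.0) (λ.0) (λ.0))
  →2  (λ.0) (λ.0) (λ.0)
  →3  (λ.0) (λ.0)
  →4  λ.0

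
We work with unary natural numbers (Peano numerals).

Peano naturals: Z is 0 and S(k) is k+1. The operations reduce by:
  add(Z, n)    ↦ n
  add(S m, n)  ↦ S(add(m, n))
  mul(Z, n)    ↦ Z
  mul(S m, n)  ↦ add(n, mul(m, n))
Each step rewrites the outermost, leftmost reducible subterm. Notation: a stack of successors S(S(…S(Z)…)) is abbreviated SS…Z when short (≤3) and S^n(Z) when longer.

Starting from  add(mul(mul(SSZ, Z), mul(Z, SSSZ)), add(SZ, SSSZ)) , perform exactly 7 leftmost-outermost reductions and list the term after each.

Answer: after 7 steps: add(SZ, SSSZ)

Reduction:
  start: add(mul(mul(SSZ, Z), mul(Z, SSSZ)), add(SZ, SSSZ))
  [1] add(mul(add(Z, mul(SZ, Z)), mul(Z, SSSZ)), add(SZ, SSSZ))
  [2] add(mul(mul(SZ, Z), mul(Z, SSSZ)), add(SZ, SSSZ))
  [3] add(mul(add(Z, mul(Z, Z)), mul(Z, SSSZ)), add(SZ, SSSZ))
  [4] add(mul(mul(Z, Z), mul(Z, SSSZ)), add(SZ, SSSZ))
  [5] add(mul(Z, mul(Z, SSSZ)), add(SZ, SSSZ))
  [6] add(Z, add(SZ, SSSZ))
  [7] add(SZ, SSSZ)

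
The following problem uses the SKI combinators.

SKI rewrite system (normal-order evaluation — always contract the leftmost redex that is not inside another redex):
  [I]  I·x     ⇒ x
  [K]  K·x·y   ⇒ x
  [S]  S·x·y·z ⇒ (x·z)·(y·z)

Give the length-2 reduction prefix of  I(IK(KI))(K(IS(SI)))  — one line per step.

Answer: after 2 steps: K(KI)(K(IS(SI)))

Reduction:
  start: I(IK(KI))(K(IS(SI)))
  [1] IK(KI)(K(IS(SI)))
  [2] K(KI)(K(IS(SI)))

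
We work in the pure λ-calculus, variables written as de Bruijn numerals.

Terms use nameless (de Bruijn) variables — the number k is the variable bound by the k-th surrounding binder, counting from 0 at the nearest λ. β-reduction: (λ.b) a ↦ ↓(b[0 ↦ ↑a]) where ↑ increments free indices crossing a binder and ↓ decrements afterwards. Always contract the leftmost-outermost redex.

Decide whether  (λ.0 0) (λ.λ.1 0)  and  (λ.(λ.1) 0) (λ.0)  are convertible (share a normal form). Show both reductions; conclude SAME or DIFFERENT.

Answer: DIFFERENT — A ⇓ λ.λ.1 0, B ⇓ λ.0

Reduction:
Term A:
  start: (λ.0 0) (λ.λ.1 0)
  →1  (λ.λ.1 0) (λ.λ.1 0)
  →2  λ.(λ.λ.1 0) 0
  →3  λ.λ.1 0

Term B:
  start: (λ.(λ.1) 0) (λ.0)
  →1  (λ.λ.0) (λ.0)
  →2  λ.0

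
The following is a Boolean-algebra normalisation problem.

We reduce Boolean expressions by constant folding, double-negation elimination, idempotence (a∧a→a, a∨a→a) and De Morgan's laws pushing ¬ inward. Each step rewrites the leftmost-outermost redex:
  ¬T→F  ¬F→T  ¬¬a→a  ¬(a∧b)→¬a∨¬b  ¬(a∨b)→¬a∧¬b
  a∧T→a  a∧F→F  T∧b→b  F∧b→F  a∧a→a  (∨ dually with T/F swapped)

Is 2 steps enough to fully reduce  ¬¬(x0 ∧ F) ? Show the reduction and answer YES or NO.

Answer: YES — reaches normal form F in 2 ≤ 2 steps

Working:
  start: ¬¬(x0 ∧ F)
  [1] x0 ∧ F
  [2] F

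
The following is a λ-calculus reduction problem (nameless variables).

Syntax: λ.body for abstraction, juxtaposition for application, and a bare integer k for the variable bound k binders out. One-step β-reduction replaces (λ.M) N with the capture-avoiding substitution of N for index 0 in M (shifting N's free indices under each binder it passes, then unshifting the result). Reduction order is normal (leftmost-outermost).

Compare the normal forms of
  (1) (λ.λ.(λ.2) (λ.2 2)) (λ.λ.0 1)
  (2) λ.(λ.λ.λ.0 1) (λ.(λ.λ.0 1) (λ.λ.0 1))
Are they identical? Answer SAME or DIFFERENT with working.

Answer: SAME — A ⇓ λ.λ.λ.0 1, B ⇓ λ.λ.λ.0 1

Working:
Term A:
  start: (λ.λ.(λ.2) (λ.2 2)) (λ.λ.0 1)
  [1] λ.(λ.λ.λ.0 1) (λ.(λ.λ.0 1) (λ.λ.0 1))
  [2] λ.λ.λ.0 1

Term B:
  start: λ.(λ.λ.λ.0 1) (λ.(λ.λ.0 1) (λ.λ.0 1))
  [1] λ.λ.λ.0 1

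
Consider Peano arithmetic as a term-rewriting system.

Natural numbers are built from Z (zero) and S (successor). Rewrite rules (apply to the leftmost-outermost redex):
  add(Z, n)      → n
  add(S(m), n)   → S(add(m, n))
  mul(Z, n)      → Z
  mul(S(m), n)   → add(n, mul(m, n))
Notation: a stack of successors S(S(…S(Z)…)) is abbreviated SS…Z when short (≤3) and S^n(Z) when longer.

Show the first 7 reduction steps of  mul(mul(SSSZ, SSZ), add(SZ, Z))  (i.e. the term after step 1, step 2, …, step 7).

Answer: after 7 steps: S(mul(add(SZ, mul(SSZ, SSZ)), add(SZ, Z)))

Working:
  start: mul(mul(SSSZ, SSZ), add(SZ, Z))
  step 1: mul(add(SSZ, mul(SSZ, SSZ)), add(SZ, Z))
  step 2: mul(S(add(SZ, mul(SSZ, SSZ))), add(SZ, Z))
  step 3: add(add(SZ, Z), mul(add(SZ, mul(SSZ, SSZ)), add(SZ, Z)))
  step 4: add(S(add(Z, Z)), mul(add(SZ, mul(SSZ, SSZ)), add(SZ, Z)))
  step 5: S(add(add(Z, Z), mul(add(SZ, mul(SSZ, SSZ)), add(SZ, Z))))
  step 6: S(add(Z, mul(add(SZ, mul(SSZ, SSZ)), add(SZ, Z))))
  step 7: S(mul(add(SZ, mul(SSZ, SSZ)), add(SZ, Z)))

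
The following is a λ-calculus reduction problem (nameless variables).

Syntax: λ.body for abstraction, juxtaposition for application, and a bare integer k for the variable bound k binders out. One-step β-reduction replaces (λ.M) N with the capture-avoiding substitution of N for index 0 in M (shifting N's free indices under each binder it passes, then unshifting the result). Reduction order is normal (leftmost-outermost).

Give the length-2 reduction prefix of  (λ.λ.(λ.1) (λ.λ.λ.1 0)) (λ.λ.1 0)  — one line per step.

Answer: after 2 steps: λ.0

Derivation:
  start: (λ.λ.(λ.1) (λ.λ.λ.1 0)) (λ.λ.1 0)
  step 1: λ.(λ.1) (λ.λ.λ.1 0)
  step 2: λ.0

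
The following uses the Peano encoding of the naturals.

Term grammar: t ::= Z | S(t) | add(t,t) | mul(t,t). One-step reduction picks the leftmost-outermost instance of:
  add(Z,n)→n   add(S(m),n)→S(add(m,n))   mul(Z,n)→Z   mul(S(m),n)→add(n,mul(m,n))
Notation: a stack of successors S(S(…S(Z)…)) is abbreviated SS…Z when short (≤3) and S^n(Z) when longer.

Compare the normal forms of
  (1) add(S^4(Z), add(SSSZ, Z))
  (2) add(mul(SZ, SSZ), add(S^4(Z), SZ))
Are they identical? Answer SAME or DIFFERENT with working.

Answer: SAME — A ⇓ S^7(Z), B ⇓ S^7(Z)

Working:
Term A:
  start: add(S^4(Z), add(SSSZ, Z))
  step 1: S(add(SSSZ, add(SSSZ, Z)))
  step 2: S(S(add(SSZ, add(SSSZ, Z))))
  step 3: S(S(S(add(SZ, add(SSSZ, Z)))))
  step 4: S(S(S(S(add(Z, add(SSSZ, Z))))))
  step 5: S(S(S(S(add(SSSZ, Z)))))
  step 6: S(S(S(S(S(add(SSZ, Z))))))
  step 7: S(S(S(S(S(S(add(SZ, Z)))))))
  step 8: S(S(S(S(S(S(S(add(Z, Z))))))))
  step 9: S^7(Z)

Term B:
  start: add(mul(SZ, SSZ), add(S^4(Z), SZ))
  step 1: add(add(SSZ, mul(Z, SSZ)), add(S^4(Z), SZ))
  step 2: add(S(add(SZ, mul(Z, SSZ))), add(S^4(Z), SZ))
  step 3: S(add(add(SZ, mul(Z, SSZ)), add(S^4(Z), SZ)))
  step 4: S(add(S(add(Z, mul(Z, SSZ))), add(S^4(Z), SZ)))
  step 5: S(S(add(add(Z, mul(Z, SSZ)), add(S^4(Z), SZ))))
  step 6: S(S(add(mul(Z, SSZ), add(S^4(Z), SZ))))
  step 7: S(S(add(Z, add(S^4(Z), SZ))))
  step 8: S(S(add(S^4(Z), SZ)))
  step 9: S(S(S(add(SSSZ, SZ))))
  step 10: S(S(S(S(add(SSZ, SZ)))))
  step 11: S(S(S(S(S(add(SZ, SZ))))))
  step 12: S(S(S(S(S(S(add(Z, SZ)))))))
  step 13: S^7(Z)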